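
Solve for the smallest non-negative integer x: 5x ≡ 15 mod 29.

3

5⁻¹ ≡ 6 (mod 29) because 5·6 = 30 = 1·29 + 1.
Multiplying both sides by 6: x ≡ 6·15 = 90 ≡ 3 (mod 29).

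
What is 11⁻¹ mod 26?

19

26 = 2·11 + 4
11 = 2·4 + 3
4 = 1·3 + 1
3 = 3·1 + 0
Back-substituting gives 11·19 ≡ 1 (mod 26).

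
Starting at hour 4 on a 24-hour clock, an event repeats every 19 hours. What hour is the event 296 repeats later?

12

296·19 = 5624.
5624 − 234·24 = 8, so 5624 ≡ 8 (mod 24).
(4 + 8) mod 24 = 12.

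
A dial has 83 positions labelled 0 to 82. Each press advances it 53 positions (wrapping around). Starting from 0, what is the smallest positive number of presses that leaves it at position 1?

83 = 1·53 + 30
53 = 1·30 + 23
30 = 1·23 + 7
23 = 3·7 + 2
7 = 3·2 + 1
2 = 2·1 + 0
Back-substituting gives 53·47 ≡ 1 (mod 83).

47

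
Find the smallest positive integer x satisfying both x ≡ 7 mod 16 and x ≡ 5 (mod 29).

x ≡ 7 (mod 16) gives x ∈ {7, 23, 39, 55, 71, 87, 103, 119, …}.
The first of these with x mod 29 = 5 is 295.

295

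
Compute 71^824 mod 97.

Square-and-reduce mod 97: 71^1≡71, 71^2≡94, 71^4≡9, 71^8≡81, 71^16≡62, 71^32≡61, 71^64≡35, 71^128≡61, 71^256≡35, 71^512≡61.
Since 824 = 8 + 16 + 32 + 256 + 512 in binary, 71^824 ≡ 81·62·61·35·61 ≡ 16 (mod 97).

16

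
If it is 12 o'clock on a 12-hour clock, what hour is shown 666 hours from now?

666 mod 12 = 6 (since 55·12 = 660).
12 + 6 → 6 on a 12-hour dial.

6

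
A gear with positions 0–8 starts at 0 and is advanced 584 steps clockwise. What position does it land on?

8

584 mod 9 = 8 (since 64·9 = 576).
(0 + 8) mod 9 = 8.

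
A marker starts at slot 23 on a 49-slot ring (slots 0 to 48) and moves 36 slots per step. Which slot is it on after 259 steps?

37

259·36 = 9324.
9324 − 190·49 = 14, so 9324 ≡ 14 (mod 49).
(23 + 14) mod 49 = 37.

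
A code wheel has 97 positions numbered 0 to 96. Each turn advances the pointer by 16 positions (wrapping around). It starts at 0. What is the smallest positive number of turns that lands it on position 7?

55

The inverse of 16 mod 97 is 91 (since 16·91 = 1456 ≡ 1).
So x ≡ 91·7 = 637 ≡ 55 (mod 97).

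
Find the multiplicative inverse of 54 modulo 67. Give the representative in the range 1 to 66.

36

54·36 = 1944 = 29·67 + 1, so 54⁻¹ ≡ 36 (mod 67).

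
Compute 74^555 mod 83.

By repeated squaring mod 83: 74^1≡74, 74^2≡81, 74^4≡4, 74^8≡16, 74^16≡7, 74^32≡49, 74^64≡77, 74^128≡36, 74^256≡51, 74^512≡28.
Since 555 = 1 + 2 + 8 + 32 + 512 in binary, 74^555 ≡ 74·81·16·49·28 ≡ 56 (mod 83).

56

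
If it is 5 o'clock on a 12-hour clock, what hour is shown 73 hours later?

6

73 = 6·12 + 1, so 73 mod 12 = 1.
5 + 1 → 6 on a 12-hour dial.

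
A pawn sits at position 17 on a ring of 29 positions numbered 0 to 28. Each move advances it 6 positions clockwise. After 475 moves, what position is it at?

475·6 = 2850.
2850 − 98·29 = 8, so 2850 ≡ 8 (mod 29).
(17 + 8) mod 29 = 25.

25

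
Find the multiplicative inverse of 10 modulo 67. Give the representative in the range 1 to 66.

47

10·47 = 470 = 7·67 + 1, so 10⁻¹ ≡ 47 (mod 67).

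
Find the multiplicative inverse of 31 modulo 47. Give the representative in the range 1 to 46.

31·44 = 1364 = 29·47 + 1, so 31⁻¹ ≡ 44 (mod 47).

44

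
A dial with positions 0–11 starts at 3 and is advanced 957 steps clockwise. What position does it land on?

957 = 79·12 + 9, so 957 mod 12 = 9.
(3 + 9) mod 12 = 0.

0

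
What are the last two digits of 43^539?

07

Successive squares of 43 mod 100: 43^1≡43, 43^2≡49, 43^4≡1, 43^8≡1, 43^16≡1, 43^32≡1, 43^64≡1, 43^128≡1, 43^256≡1, 43^512≡1.
539 = 1 + 2 + 8 + 16 + 512, so 43^539 ≡ 43·49·1·1·1 ≡ 7 (mod 100).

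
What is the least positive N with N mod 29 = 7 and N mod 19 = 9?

x ≡ 9 (mod 19) gives x ∈ {9, 28, 47, 66, 85, 104, 123}.
The first of these with x mod 29 = 7 is 123.

123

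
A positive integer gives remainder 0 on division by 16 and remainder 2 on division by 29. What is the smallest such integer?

176

Since 29·5 ≡ 1 (mod 16), take x = 2 + 29·((0−2)·5 mod 16) = 2 + 29·6 = 176.
Check: 176 mod 16 = 0, 176 mod 29 = 2.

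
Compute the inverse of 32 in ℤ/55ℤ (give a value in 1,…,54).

32·43 = 1376 = 25·55 + 1, so 32⁻¹ ≡ 43 (mod 55).

43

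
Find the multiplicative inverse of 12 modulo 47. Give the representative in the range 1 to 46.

47 = 3·12 + 11
12 = 1·11 + 1
11 = 11·1 + 0
Back-substituting gives 12·4 ≡ 1 (mod 47).

4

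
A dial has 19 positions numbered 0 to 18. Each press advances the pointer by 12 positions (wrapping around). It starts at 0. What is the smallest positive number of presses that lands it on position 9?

12⁻¹ ≡ 8 (mod 19) because 12·8 = 96 = 5·19 + 1.
Multiplying both sides by 8: x ≡ 8·9 = 72 ≡ 15 (mod 19).
Check: 12·15 = 180 = 9·19 + 9.

15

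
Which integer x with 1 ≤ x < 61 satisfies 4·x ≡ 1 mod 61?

4·46 = 184 = 3·61 + 1, so 4⁻¹ ≡ 46 (mod 61).

46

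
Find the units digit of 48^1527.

Last digits of 8^n: 8, 4, 2, 6 (period 4).
1527 mod 4 = 3, so the last digit matches 8^3 = 2.

2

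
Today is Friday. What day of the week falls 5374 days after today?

5374 mod 7 = 5 (since 767·7 = 5369).
Friday + 5 days → Wednesday.

Wednesday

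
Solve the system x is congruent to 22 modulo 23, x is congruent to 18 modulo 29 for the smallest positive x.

x ≡ 22 (mod 23) gives x ∈ {22, 45, 68, 91, 114, 137, 160, 183, …}.
The first of these with x mod 29 = 18 is 482.

482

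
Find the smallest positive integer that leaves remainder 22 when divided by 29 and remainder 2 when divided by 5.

22

x ≡ 2 (mod 5) gives x ∈ {2, 7, 12, 17, 22}.
The first of these with x mod 29 = 22 is 22.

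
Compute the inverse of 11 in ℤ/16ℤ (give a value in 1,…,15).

16 = 1·11 + 5
11 = 2·5 + 1
5 = 5·1 + 0
Back-substituting gives 11·3 ≡ 1 (mod 16).

3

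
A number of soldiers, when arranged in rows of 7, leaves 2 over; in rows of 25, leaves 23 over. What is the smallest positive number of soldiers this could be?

23

Since 25·2 ≡ 1 (mod 7), take x = 23 + 25·((2−23)·2 mod 7) = 23 + 25·0 = 23.
Check: 23 mod 7 = 2, 23 mod 25 = 23.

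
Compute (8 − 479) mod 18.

Dividing 479 by 18 gives quotient 26 and remainder 11.
(8 − 11) mod 18 = 15.

15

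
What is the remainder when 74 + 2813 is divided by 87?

16

2813 mod 87 = 29 (since 32·87 = 2784).
(74 + 29) mod 87 = 16.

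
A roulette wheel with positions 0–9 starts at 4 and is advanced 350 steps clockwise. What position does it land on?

350 mod 10 = 0 (since 35·10 = 350).
(4 + 0) mod 10 = 4.

4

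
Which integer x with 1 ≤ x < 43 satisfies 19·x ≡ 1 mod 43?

43 = 2·19 + 5
19 = 3·5 + 4
5 = 1·4 + 1
4 = 4·1 + 0
Back-substituting gives 19·34 ≡ 1 (mod 43).

34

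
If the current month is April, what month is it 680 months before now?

Dividing 680 by 12 gives quotient 56 and remainder 8.
April − 8 months → August.

August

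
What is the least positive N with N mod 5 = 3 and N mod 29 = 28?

28

x ≡ 3 (mod 5) gives x ∈ {3, 8, 13, 18, 23, 28}.
The first of these with x mod 29 = 28 is 28.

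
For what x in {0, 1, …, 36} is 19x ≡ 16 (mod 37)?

19⁻¹ ≡ 2 (mod 37) because 19·2 = 38 = 1·37 + 1.
Multiplying both sides by 2: x ≡ 2·16 = 32 ≡ 32 (mod 37).
Check: 19·32 = 608 = 16·37 + 16.

32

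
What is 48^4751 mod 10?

The units digit of 48^n cycles with period 4: 8, 4, 2, 6, …
4751 mod 4 = 3, so the last digit matches 8^3 = 2.

2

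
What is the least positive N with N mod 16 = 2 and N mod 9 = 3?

Since 9·9 ≡ 1 (mod 16), take x = 3 + 9·((2−3)·9 mod 16) = 3 + 9·7 = 66.
Check: 66 mod 16 = 2, 66 mod 9 = 3.

66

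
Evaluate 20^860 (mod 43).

15

Square-and-reduce mod 43: 20^1≡20, 20^2≡13, 20^4≡40, 20^8≡9, 20^16≡38, 20^32≡25, 20^64≡23, 20^128≡13, 20^256≡40, 20^512≡9.
Since 860 = 4 + 8 + 16 + 64 + 256 + 512 in binary, 20^860 ≡ 40·9·38·23·40·9 ≡ 15 (mod 43).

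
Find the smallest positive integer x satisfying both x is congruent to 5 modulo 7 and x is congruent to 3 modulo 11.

x ≡ 5 (mod 7) gives x ∈ {5, 12, 19, 26, 33, 40, 47}.
The first of these with x mod 11 = 3 is 47.

47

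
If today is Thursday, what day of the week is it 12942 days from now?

12942 − 1848·7 = 6, so 12942 ≡ 6 (mod 7).
Thursday + 6 days → Wednesday.

Wednesday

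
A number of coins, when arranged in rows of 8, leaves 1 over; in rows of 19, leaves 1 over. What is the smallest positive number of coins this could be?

1

Since 19·3 ≡ 1 (mod 8), take x = 1 + 19·((1−1)·3 mod 8) = 1 + 19·0 = 1.
Check: 1 mod 8 = 1, 1 mod 19 = 1.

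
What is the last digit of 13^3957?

The units digit of 13^n cycles with period 4: 3, 9, 7, 1, …
3957 mod 4 = 1, so the last digit matches 3^1 = 3.

3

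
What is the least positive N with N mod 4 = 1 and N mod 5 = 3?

13

x ≡ 1 (mod 4) gives x ∈ {1, 5, 9, 13}.
The first of these with x mod 5 = 3 is 13.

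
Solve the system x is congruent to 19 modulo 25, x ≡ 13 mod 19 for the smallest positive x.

469

x ≡ 13 (mod 19) gives x ∈ {13, 32, 51, 70, 89, 108, 127, 146, …}.
The first of these with x mod 25 = 19 is 469.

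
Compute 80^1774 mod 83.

Successive squares of 80 mod 83: 80^1≡80, 80^2≡9, 80^4≡81, 80^8≡4, 80^16≡16, 80^32≡7, 80^64≡49, 80^128≡77, 80^256≡36, 80^512≡51, 80^1024≡28.
Since 1774 = 2 + 4 + 8 + 32 + 64 + 128 + 512 + 1024 in binary, 80^1774 ≡ 9·81·4·7·49·77·51·28 ≡ 25 (mod 83).

25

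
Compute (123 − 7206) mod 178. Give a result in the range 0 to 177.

7206 mod 178 = 86 (since 40·178 = 7120).
(123 − 86) mod 178 = 37.

37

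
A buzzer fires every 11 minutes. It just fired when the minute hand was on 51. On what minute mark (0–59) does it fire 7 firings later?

8

7·11 = 77.
77 = 1·60 + 17, so 77 mod 60 = 17.
(51 + 17) mod 60 = 8.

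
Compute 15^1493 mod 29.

26

Successive squares of 15 mod 29: 15^1≡15, 15^2≡22, 15^4≡20, 15^8≡23, 15^16≡7, 15^32≡20, 15^64≡23, 15^128≡7, 15^256≡20, 15^512≡23, 15^1024≡7.
1493 = 1 + 4 + 16 + 64 + 128 + 256 + 1024, so 15^1493 ≡ 15·20·7·23·7·20·7 ≡ 26 (mod 29).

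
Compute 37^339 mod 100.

73

Square-and-reduce mod 100: 37^1≡37, 37^2≡69, 37^4≡61, 37^8≡21, 37^16≡41, 37^32≡81, 37^64≡61, 37^128≡21, 37^256≡41.
Since 339 = 1 + 2 + 16 + 64 + 256 in binary, 37^339 ≡ 37·69·41·61·41 ≡ 73 (mod 100).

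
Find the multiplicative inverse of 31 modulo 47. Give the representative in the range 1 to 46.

44

47 = 1·31 + 16
31 = 1·16 + 15
16 = 1·15 + 1
15 = 15·1 + 0
Back-substituting gives 31·44 ≡ 1 (mod 47).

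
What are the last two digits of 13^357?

33

By repeated squaring mod 100: 13^1≡13, 13^2≡69, 13^4≡61, 13^8≡21, 13^16≡41, 13^32≡81, 13^64≡61, 13^128≡21, 13^256≡41.
Since 357 = 1 + 4 + 32 + 64 + 256 in binary, 13^357 ≡ 13·61·81·61·41 ≡ 33 (mod 100).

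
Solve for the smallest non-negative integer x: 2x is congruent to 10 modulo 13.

5

The inverse of 2 mod 13 is 7 (since 2·7 = 14 ≡ 1).
So x ≡ 7·10 = 70 ≡ 5 (mod 13).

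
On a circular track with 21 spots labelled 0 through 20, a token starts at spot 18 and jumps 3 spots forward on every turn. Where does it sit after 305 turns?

9

305·3 = 915.
915 = 43·21 + 12, so 915 mod 21 = 12.
(18 + 12) mod 21 = 9.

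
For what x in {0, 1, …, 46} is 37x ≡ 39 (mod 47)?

The inverse of 37 mod 47 is 14 (since 37·14 = 518 ≡ 1).
So x ≡ 14·39 = 546 ≡ 29 (mod 47).
Check: 37·29 = 1073 = 22·47 + 39.

29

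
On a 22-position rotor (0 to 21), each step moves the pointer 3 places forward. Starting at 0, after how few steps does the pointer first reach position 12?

4

The inverse of 3 mod 22 is 15 (since 3·15 = 45 ≡ 1).
Multiplying both sides by 15: x ≡ 15·12 = 180 ≡ 4 (mod 22).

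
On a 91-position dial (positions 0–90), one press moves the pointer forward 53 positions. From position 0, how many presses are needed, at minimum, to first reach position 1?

79

53·79 = 4187 = 46·91 + 1, so 53⁻¹ ≡ 79 (mod 91).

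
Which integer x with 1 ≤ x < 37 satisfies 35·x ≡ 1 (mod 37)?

18

35·18 = 630 = 17·37 + 1, so 35⁻¹ ≡ 18 (mod 37).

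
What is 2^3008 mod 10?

6

The units digit of 2^n cycles with period 4: 2, 4, 8, 6, …
3008 mod 4 = 0, so the last digit matches 2^4 = 6.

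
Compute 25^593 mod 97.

2

Successive squares of 25 mod 97: 25^1≡25, 25^2≡43, 25^4≡6, 25^8≡36, 25^16≡35, 25^32≡61, 25^64≡35, 25^128≡61, 25^256≡35, 25^512≡61.
Since 593 = 1 + 16 + 64 + 512 in binary, 25^593 ≡ 25·35·35·61 ≡ 2 (mod 97).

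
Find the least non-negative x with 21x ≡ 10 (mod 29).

6

The inverse of 21 mod 29 is 18 (since 21·18 = 378 ≡ 1).
So x ≡ 18·10 = 180 ≡ 6 (mod 29).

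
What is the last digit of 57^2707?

The units digit of 57^n cycles with period 4: 7, 9, 3, 1, …
2707 leaves remainder 3 on division by 4, so 57^2707 ends in 3.

3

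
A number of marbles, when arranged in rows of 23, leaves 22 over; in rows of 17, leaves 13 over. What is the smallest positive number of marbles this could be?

183

x ≡ 13 (mod 17) gives x ∈ {13, 30, 47, 64, 81, 98, 115, 132, …}.
The first of these with x mod 23 = 22 is 183.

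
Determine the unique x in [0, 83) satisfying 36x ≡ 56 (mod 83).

20

The inverse of 36 mod 83 is 30 (since 36·30 = 1080 ≡ 1).
Multiplying both sides by 30: x ≡ 30·56 = 1680 ≡ 20 (mod 83).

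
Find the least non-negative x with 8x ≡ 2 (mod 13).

10

8⁻¹ ≡ 5 (mod 13) because 8·5 = 40 = 3·13 + 1.
Multiplying both sides by 5: x ≡ 5·2 = 10 ≡ 10 (mod 13).
Check: 8·10 = 80 = 6·13 + 2.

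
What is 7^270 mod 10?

9

Last digits of 7^n: 7, 9, 3, 1 (period 4).
270 leaves remainder 2 on division by 4, so 7^270 ends in 9.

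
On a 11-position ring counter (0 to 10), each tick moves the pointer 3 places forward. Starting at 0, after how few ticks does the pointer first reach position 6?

2

The inverse of 3 mod 11 is 4 (since 3·4 = 12 ≡ 1).
Multiplying both sides by 4: x ≡ 4·6 = 24 ≡ 2 (mod 11).
Check: 3·2 = 6 = 0·11 + 6.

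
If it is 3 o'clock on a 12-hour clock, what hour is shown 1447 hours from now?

1447 = 120·12 + 7, so 1447 mod 12 = 7.
3 + 7 → 10 on a 12-hour dial.

10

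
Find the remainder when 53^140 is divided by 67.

Successive squares of 53 mod 67: 53^1≡53, 53^2≡62, 53^4≡25, 53^8≡22, 53^16≡15, 53^32≡24, 53^64≡40, 53^128≡59.
Since 140 = 4 + 8 + 128 in binary, 53^140 ≡ 25·22·59 ≡ 22 (mod 67).

22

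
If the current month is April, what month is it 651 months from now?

651 mod 12 = 3 (since 54·12 = 648).
April + 3 months → July.

July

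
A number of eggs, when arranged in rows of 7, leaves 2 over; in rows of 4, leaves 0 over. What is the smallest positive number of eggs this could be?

x ≡ 0 (mod 4) gives x ∈ {0, 4, 8, 12, 16}.
The first of these with x mod 7 = 2 is 16.

16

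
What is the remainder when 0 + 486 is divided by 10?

6

486 − 48·10 = 6, so 486 ≡ 6 (mod 10).
(0 + 6) mod 10 = 6.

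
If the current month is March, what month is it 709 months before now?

February

709 = 59·12 + 1, so 709 mod 12 = 1.
March − 1 month → February.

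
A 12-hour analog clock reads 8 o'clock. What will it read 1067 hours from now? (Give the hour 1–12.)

7

1067 mod 12 = 11 (since 88·12 = 1056).
8 + 11 → 7 on a 12-hour dial.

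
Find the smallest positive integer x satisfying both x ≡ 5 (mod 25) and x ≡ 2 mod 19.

230

Since 19·4 ≡ 1 (mod 25), take x = 2 + 19·((5−2)·4 mod 25) = 2 + 19·12 = 230.
Check: 230 mod 25 = 5, 230 mod 19 = 2.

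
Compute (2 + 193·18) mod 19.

18

193·18 = 3474.
Dividing 3474 by 19 gives quotient 182 and remainder 16.
(2 + 16) mod 19 = 18.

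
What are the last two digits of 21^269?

81

Square-and-reduce mod 100: 21^1≡21, 21^2≡41, 21^4≡81, 21^8≡61, 21^16≡21, 21^32≡41, 21^64≡81, 21^128≡61, 21^256≡21.
Since 269 = 1 + 4 + 8 + 256 in binary, 21^269 ≡ 21·81·61·21 ≡ 81 (mod 100).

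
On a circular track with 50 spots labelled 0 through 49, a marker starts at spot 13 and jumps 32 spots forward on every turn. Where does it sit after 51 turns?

51·32 = 1632.
1632 mod 50 = 32 (since 32·50 = 1600).
(13 + 32) mod 50 = 45.

45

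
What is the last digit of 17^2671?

3

Last digits of 7^n: 7, 9, 3, 1 (period 4).
2671 mod 4 = 3, so the last digit matches 7^3 = 3.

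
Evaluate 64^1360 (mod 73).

Square-and-reduce mod 73: 64^1≡64, 64^2≡8, 64^4≡64, 64^8≡8, 64^16≡64, 64^32≡8, 64^64≡64, 64^128≡8, 64^256≡64, 64^512≡8, 64^1024≡64.
1360 = 16 + 64 + 256 + 1024, so 64^1360 ≡ 64·64·64·64 ≡ 64 (mod 73).

64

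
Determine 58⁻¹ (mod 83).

83 = 1·58 + 25
58 = 2·25 + 8
25 = 3·8 + 1
8 = 8·1 + 0
Back-substituting gives 58·73 ≡ 1 (mod 83).

73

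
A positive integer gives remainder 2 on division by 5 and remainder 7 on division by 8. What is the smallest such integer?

7

x ≡ 2 (mod 5) gives x ∈ {2, 7}.
The first of these with x mod 8 = 7 is 7.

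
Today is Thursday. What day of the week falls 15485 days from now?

Dividing 15485 by 7 gives quotient 2212 and remainder 1.
Thursday + 1 day → Friday.

Friday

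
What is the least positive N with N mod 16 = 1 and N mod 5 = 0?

x ≡ 0 (mod 5) gives x ∈ {0, 5, 10, 15, 20, 25, 30, 35, …}.
The first of these with x mod 16 = 1 is 65.

65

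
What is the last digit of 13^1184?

Powers of 3 mod 10 repeat with period 4: 3, 9, 7, 1.
1184 mod 4 = 0, so the last digit matches 3^4 = 1.

1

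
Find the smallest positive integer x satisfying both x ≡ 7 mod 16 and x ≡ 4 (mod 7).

x ≡ 4 (mod 7) gives x ∈ {4, 11, 18, 25, 32, 39}.
The first of these with x mod 16 = 7 is 39.

39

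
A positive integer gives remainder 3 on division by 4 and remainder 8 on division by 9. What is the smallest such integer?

35

x ≡ 3 (mod 4) gives x ∈ {3, 7, 11, 15, 19, 23, 27, 31, …}.
The first of these with x mod 9 = 8 is 35.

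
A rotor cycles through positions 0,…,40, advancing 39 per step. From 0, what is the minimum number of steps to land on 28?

The inverse of 39 mod 41 is 20 (since 39·20 = 780 ≡ 1).
Multiplying both sides by 20: x ≡ 20·28 = 560 ≡ 27 (mod 41).

27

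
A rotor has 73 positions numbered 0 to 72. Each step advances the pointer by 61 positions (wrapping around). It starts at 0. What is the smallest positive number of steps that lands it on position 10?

60

The inverse of 61 mod 73 is 6 (since 61·6 = 366 ≡ 1).
Multiplying both sides by 6: x ≡ 6·10 = 60 ≡ 60 (mod 73).
Check: 61·60 = 3660 = 50·73 + 10.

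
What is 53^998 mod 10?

The units digit of 53^n cycles with period 4: 3, 9, 7, 1, …
998 mod 4 = 2, so the last digit matches 3^2 = 9.

9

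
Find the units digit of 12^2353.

Last digits of 2^n: 2, 4, 8, 6 (period 4).
2353 leaves remainder 1 on division by 4, so 12^2353 ends in 2.

2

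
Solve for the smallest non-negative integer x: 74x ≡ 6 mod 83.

74⁻¹ ≡ 46 (mod 83) because 74·46 = 3404 = 41·83 + 1.
Multiplying both sides by 46: x ≡ 46·6 = 276 ≡ 27 (mod 83).
Check: 74·27 = 1998 = 24·83 + 6.

27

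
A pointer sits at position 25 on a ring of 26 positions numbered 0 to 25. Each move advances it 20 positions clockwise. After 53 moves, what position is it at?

19

53·20 = 1060.
1060 = 40·26 + 20, so 1060 mod 26 = 20.
(25 + 20) mod 26 = 19.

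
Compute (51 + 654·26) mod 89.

56

654·26 = 17004.
Dividing 17004 by 89 gives quotient 191 and remainder 5.
(51 + 5) mod 89 = 56.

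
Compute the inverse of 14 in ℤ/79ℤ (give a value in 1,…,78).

14·17 = 238 = 3·79 + 1, so 14⁻¹ ≡ 17 (mod 79).

17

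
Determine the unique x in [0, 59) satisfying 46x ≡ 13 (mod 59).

58

46⁻¹ ≡ 9 (mod 59) because 46·9 = 414 = 7·59 + 1.
Multiplying both sides by 9: x ≡ 9·13 = 117 ≡ 58 (mod 59).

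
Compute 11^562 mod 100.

By repeated squaring mod 100: 11^1≡11, 11^2≡21, 11^4≡41, 11^8≡81, 11^16≡61, 11^32≡21, 11^64≡41, 11^128≡81, 11^256≡61, 11^512≡21.
Since 562 = 2 + 16 + 32 + 512 in binary, 11^562 ≡ 21·61·21·21 ≡ 21 (mod 100).

21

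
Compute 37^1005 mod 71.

45

Successive squares of 37 mod 71: 37^1≡37, 37^2≡20, 37^4≡45, 37^8≡37, 37^16≡20, 37^32≡45, 37^64≡37, 37^128≡20, 37^256≡45, 37^512≡37.
1005 = 1 + 4 + 8 + 32 + 64 + 128 + 256 + 512, so 37^1005 ≡ 37·45·37·45·37·20·45·37 ≡ 45 (mod 71).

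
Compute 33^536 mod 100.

Successive squares of 33 mod 100: 33^1≡33, 33^2≡89, 33^4≡21, 33^8≡41, 33^16≡81, 33^32≡61, 33^64≡21, 33^128≡41, 33^256≡81, 33^512≡61.
Since 536 = 8 + 16 + 512 in binary, 33^536 ≡ 41·81·61 ≡ 81 (mod 100).

81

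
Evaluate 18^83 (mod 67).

Successive squares of 18 mod 67: 18^1≡18, 18^2≡56, 18^4≡54, 18^8≡35, 18^16≡19, 18^32≡26, 18^64≡6.
Since 83 = 1 + 2 + 16 + 64 in binary, 18^83 ≡ 18·56·19·6 ≡ 7 (mod 67).

7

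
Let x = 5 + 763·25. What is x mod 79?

763·25 = 19075.
19075 mod 79 = 36 (since 241·79 = 19039).
(5 + 36) mod 79 = 41.

41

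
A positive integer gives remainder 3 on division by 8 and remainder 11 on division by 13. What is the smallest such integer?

Since 13·5 ≡ 1 (mod 8), take x = 11 + 13·((3−11)·5 mod 8) = 11 + 13·0 = 11.
Check: 11 mod 8 = 3, 11 mod 13 = 11.

11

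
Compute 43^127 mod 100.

7

Square-and-reduce mod 100: 43^1≡43, 43^2≡49, 43^4≡1, 43^8≡1, 43^16≡1, 43^32≡1, 43^64≡1.
Since 127 = 1 + 2 + 4 + 8 + 16 + 32 + 64 in binary, 43^127 ≡ 43·49·1·1·1·1·1 ≡ 7 (mod 100).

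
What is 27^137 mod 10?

7

The units digit of 27^n cycles with period 4: 7, 9, 3, 1, …
137 mod 4 = 1, so the last digit matches 7^1 = 7.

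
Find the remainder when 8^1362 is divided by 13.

By repeated squaring mod 13: 8^1≡8, 8^2≡12, 8^4≡1, 8^8≡1, 8^16≡1, 8^32≡1, 8^64≡1, 8^128≡1, 8^256≡1, 8^512≡1, 8^1024≡1.
Since 1362 = 2 + 16 + 64 + 256 + 1024 in binary, 8^1362 ≡ 12·1·1·1·1 ≡ 12 (mod 13).

12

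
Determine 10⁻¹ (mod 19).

2

19 = 1·10 + 9
10 = 1·9 + 1
9 = 9·1 + 0
Back-substituting gives 10·2 ≡ 1 (mod 19).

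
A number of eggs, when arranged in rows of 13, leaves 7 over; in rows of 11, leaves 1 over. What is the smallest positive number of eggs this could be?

111

Since 11·6 ≡ 1 (mod 13), take x = 1 + 11·((7−1)·6 mod 13) = 1 + 11·10 = 111.
Check: 111 mod 13 = 7, 111 mod 11 = 1.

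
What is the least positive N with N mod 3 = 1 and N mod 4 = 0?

4

x ≡ 1 (mod 3) gives x ∈ {1, 4}.
The first of these with x mod 4 = 0 is 4.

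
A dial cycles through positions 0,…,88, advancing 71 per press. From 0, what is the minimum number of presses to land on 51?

71⁻¹ ≡ 84 (mod 89) because 71·84 = 5964 = 67·89 + 1.
So x ≡ 84·51 = 4284 ≡ 12 (mod 89).
Check: 71·12 = 852 = 9·89 + 51.

12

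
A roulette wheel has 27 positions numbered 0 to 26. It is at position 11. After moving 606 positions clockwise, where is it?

Dividing 606 by 27 gives quotient 22 and remainder 12.
(11 + 12) mod 27 = 23.

23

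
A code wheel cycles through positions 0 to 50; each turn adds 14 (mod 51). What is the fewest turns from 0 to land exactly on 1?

51 = 3·14 + 9
14 = 1·9 + 5
9 = 1·5 + 4
5 = 1·4 + 1
4 = 4·1 + 0
Back-substituting gives 14·11 ≡ 1 (mod 51).

11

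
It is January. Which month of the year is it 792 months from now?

792 − 66·12 = 0, so 792 ≡ 0 (mod 12).
January + 0 months → January.

January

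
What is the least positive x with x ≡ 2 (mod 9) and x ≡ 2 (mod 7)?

x ≡ 2 (mod 7) gives x ∈ {2}.
The first of these with x mod 9 = 2 is 2.

2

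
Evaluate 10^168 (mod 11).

1

Square-and-reduce mod 11: 10^1≡10, 10^2≡1, 10^4≡1, 10^8≡1, 10^16≡1, 10^32≡1, 10^64≡1, 10^128≡1.
168 = 8 + 32 + 128, so 10^168 ≡ 1·1·1 ≡ 1 (mod 11).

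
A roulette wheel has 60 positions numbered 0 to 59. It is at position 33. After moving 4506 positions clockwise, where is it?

39

4506 mod 60 = 6 (since 75·60 = 4500).
(33 + 6) mod 60 = 39.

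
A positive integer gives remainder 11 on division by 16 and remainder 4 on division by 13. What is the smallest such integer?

x ≡ 4 (mod 13) gives x ∈ {4, 17, 30, 43}.
The first of these with x mod 16 = 11 is 43.

43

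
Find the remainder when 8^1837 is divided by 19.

Successive squares of 8 mod 19: 8^1≡8, 8^2≡7, 8^4≡11, 8^8≡7, 8^16≡11, 8^32≡7, 8^64≡11, 8^128≡7, 8^256≡11, 8^512≡7, 8^1024≡11.
1837 = 1 + 4 + 8 + 32 + 256 + 512 + 1024, so 8^1837 ≡ 8·11·7·7·11·7·11 ≡ 8 (mod 19).

8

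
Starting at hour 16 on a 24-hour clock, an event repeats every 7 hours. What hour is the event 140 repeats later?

12

140·7 = 980.
980 − 40·24 = 20, so 980 ≡ 20 (mod 24).
(16 + 20) mod 24 = 12.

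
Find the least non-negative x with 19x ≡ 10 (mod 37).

20

The inverse of 19 mod 37 is 2 (since 19·2 = 38 ≡ 1).
Multiplying both sides by 2: x ≡ 2·10 = 20 ≡ 20 (mod 37).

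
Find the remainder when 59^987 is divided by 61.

By repeated squaring mod 61: 59^1≡59, 59^2≡4, 59^4≡16, 59^8≡12, 59^16≡22, 59^32≡57, 59^64≡16, 59^128≡12, 59^256≡22, 59^512≡57.
Since 987 = 1 + 2 + 8 + 16 + 64 + 128 + 256 + 512 in binary, 59^987 ≡ 59·4·12·22·16·12·22·57 ≡ 23 (mod 61).

23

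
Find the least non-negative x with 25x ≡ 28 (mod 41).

25⁻¹ ≡ 23 (mod 41) because 25·23 = 575 = 14·41 + 1.
Multiplying both sides by 23: x ≡ 23·28 = 644 ≡ 29 (mod 41).

29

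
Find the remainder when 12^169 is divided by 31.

3

By repeated squaring mod 31: 12^1≡12, 12^2≡20, 12^4≡28, 12^8≡9, 12^16≡19, 12^32≡20, 12^64≡28, 12^128≡9.
169 = 1 + 8 + 32 + 128, so 12^169 ≡ 12·9·20·9 ≡ 3 (mod 31).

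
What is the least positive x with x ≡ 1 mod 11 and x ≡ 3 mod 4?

x ≡ 3 (mod 4) gives x ∈ {3, 7, 11, 15, 19, 23}.
The first of these with x mod 11 = 1 is 23.

23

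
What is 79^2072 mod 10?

1

Last digits of 9^n: 9, 1 (period 2).
2072 leaves remainder 0 on division by 2, so 79^2072 ends in 1.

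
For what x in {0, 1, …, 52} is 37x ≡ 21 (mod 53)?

37⁻¹ ≡ 43 (mod 53) because 37·43 = 1591 = 30·53 + 1.
So x ≡ 43·21 = 903 ≡ 2 (mod 53).

2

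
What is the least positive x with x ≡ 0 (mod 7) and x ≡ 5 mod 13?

70

x ≡ 0 (mod 7) gives x ∈ {0, 7, 14, 21, 28, 35, 42, 49, …}.
The first of these with x mod 13 = 5 is 70.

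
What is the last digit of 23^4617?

Last digits of 3^n: 3, 9, 7, 1 (period 4).
4617 mod 4 = 1, so the last digit matches 3^1 = 3.

3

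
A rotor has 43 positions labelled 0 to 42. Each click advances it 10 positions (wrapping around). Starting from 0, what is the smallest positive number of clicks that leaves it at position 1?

13

10·13 = 130 = 3·43 + 1, so 10⁻¹ ≡ 13 (mod 43).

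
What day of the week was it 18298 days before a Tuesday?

18298 mod 7 = 0 (since 2614·7 = 18298).
Tuesday − 0 days → Tuesday.

Tuesday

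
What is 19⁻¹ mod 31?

18

31 = 1·19 + 12
19 = 1·12 + 7
12 = 1·7 + 5
7 = 1·5 + 2
5 = 2·2 + 1
2 = 2·1 + 0
Back-substituting gives 19·18 ≡ 1 (mod 31).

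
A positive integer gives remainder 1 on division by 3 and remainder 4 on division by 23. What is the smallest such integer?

4

x ≡ 1 (mod 3) gives x ∈ {1, 4}.
The first of these with x mod 23 = 4 is 4.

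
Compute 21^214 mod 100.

81

Successive squares of 21 mod 100: 21^1≡21, 21^2≡41, 21^4≡81, 21^8≡61, 21^16≡21, 21^32≡41, 21^64≡81, 21^128≡61.
Since 214 = 2 + 4 + 16 + 64 + 128 in binary, 21^214 ≡ 41·81·21·81·61 ≡ 81 (mod 100).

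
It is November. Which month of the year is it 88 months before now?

July

Dividing 88 by 12 gives quotient 7 and remainder 4.
November − 4 months → July.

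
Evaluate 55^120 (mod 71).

By repeated squaring mod 71: 55^1≡55, 55^2≡43, 55^4≡3, 55^8≡9, 55^16≡10, 55^32≡29, 55^64≡60.
120 = 8 + 16 + 32 + 64, so 55^120 ≡ 9·10·29·60 ≡ 45 (mod 71).

45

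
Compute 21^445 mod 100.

1

Square-and-reduce mod 100: 21^1≡21, 21^2≡41, 21^4≡81, 21^8≡61, 21^16≡21, 21^32≡41, 21^64≡81, 21^128≡61, 21^256≡21.
Since 445 = 1 + 4 + 8 + 16 + 32 + 128 + 256 in binary, 21^445 ≡ 21·81·61·21·41·61·21 ≡ 1 (mod 100).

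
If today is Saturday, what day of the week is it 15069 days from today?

15069 − 2152·7 = 5, so 15069 ≡ 5 (mod 7).
Saturday + 5 days → Thursday.

Thursday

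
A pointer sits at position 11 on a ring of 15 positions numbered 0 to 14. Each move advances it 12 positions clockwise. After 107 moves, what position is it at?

107·12 = 1284.
Dividing 1284 by 15 gives quotient 85 and remainder 9.
(11 + 9) mod 15 = 5.

5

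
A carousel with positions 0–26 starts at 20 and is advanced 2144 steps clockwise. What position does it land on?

2144 = 79·27 + 11, so 2144 mod 27 = 11.
(20 + 11) mod 27 = 4.

4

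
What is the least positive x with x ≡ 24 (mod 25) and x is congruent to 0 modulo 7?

49

x ≡ 0 (mod 7) gives x ∈ {0, 7, 14, 21, 28, 35, 42, 49}.
The first of these with x mod 25 = 24 is 49.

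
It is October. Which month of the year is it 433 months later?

November

433 = 36·12 + 1, so 433 mod 12 = 1.
October + 1 month → November.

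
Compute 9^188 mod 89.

Square-and-reduce mod 89: 9^1≡9, 9^2≡81, 9^4≡64, 9^8≡2, 9^16≡4, 9^32≡16, 9^64≡78, 9^128≡32.
Since 188 = 4 + 8 + 16 + 32 + 128 in binary, 9^188 ≡ 64·2·4·16·32 ≡ 39 (mod 89).

39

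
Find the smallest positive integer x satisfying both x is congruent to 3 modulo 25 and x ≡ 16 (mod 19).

453

x ≡ 16 (mod 19) gives x ∈ {16, 35, 54, 73, 92, 111, 130, 149, …}.
The first of these with x mod 25 = 3 is 453.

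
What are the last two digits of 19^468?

By repeated squaring mod 100: 19^1≡19, 19^2≡61, 19^4≡21, 19^8≡41, 19^16≡81, 19^32≡61, 19^64≡21, 19^128≡41, 19^256≡81.
468 = 4 + 16 + 64 + 128 + 256, so 19^468 ≡ 21·81·21·41·81 ≡ 41 (mod 100).

41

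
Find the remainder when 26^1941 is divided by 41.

Successive squares of 26 mod 41: 26^1≡26, 26^2≡20, 26^4≡31, 26^8≡18, 26^16≡37, 26^32≡16, 26^64≡10, 26^128≡18, 26^256≡37, 26^512≡16, 26^1024≡10.
1941 = 1 + 4 + 16 + 128 + 256 + 512 + 1024, so 26^1941 ≡ 26·31·37·18·37·16·10 ≡ 15 (mod 41).

15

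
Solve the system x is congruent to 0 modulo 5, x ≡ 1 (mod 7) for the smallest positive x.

15

x ≡ 0 (mod 5) gives x ∈ {0, 5, 10, 15}.
The first of these with x mod 7 = 1 is 15.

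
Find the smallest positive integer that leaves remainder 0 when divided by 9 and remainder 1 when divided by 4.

x ≡ 1 (mod 4) gives x ∈ {1, 5, 9}.
The first of these with x mod 9 = 0 is 9.

9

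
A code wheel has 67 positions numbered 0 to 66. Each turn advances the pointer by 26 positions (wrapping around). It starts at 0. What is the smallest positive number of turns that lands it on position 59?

26⁻¹ ≡ 49 (mod 67) because 26·49 = 1274 = 19·67 + 1.
Multiplying both sides by 49: x ≡ 49·59 = 2891 ≡ 10 (mod 67).
Check: 26·10 = 260 = 3·67 + 59.

10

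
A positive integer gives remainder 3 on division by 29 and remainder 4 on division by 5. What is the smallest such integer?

119

x ≡ 4 (mod 5) gives x ∈ {4, 9, 14, 19, 24, 29, 34, 39, …}.
The first of these with x mod 29 = 3 is 119.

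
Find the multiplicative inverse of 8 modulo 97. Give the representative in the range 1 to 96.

8·85 = 680 = 7·97 + 1, so 8⁻¹ ≡ 85 (mod 97).

85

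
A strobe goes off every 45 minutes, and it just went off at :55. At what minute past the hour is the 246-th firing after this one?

25

246·45 = 11070.
11070 − 184·60 = 30, so 11070 ≡ 30 (mod 60).
(55 + 30) mod 60 = 25.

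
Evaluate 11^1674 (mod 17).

Square-and-reduce mod 17: 11^1≡11, 11^2≡2, 11^4≡4, 11^8≡16, 11^16≡1, 11^32≡1, 11^64≡1, 11^128≡1, 11^256≡1, 11^512≡1, 11^1024≡1.
Since 1674 = 2 + 8 + 128 + 512 + 1024 in binary, 11^1674 ≡ 2·16·1·1·1 ≡ 15 (mod 17).

15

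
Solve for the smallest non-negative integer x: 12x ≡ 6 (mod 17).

9

12⁻¹ ≡ 10 (mod 17) because 12·10 = 120 = 7·17 + 1.
So x ≡ 10·6 = 60 ≡ 9 (mod 17).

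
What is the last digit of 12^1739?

8

Powers of 2 mod 10 repeat with period 4: 2, 4, 8, 6.
1739 mod 4 = 3, so the last digit matches 2^3 = 8.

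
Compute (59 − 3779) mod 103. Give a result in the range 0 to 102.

91

3779 = 36·103 + 71, so 3779 mod 103 = 71.
(59 − 71) mod 103 = 91.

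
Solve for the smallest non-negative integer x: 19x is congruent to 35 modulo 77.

14

19⁻¹ ≡ 73 (mod 77) because 19·73 = 1387 = 18·77 + 1.
So x ≡ 73·35 = 2555 ≡ 14 (mod 77).
Check: 19·14 = 266 = 3·77 + 35.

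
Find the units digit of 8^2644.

6

The units digit of 8^n cycles with period 4: 8, 4, 2, 6, …
2644 mod 4 = 0, so the last digit matches 8^4 = 6.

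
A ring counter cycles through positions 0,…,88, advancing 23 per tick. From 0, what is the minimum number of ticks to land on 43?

23⁻¹ ≡ 31 (mod 89) because 23·31 = 713 = 8·89 + 1.
So x ≡ 31·43 = 1333 ≡ 87 (mod 89).

87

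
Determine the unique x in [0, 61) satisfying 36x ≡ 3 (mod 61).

56

The inverse of 36 mod 61 is 39 (since 36·39 = 1404 ≡ 1).
Multiplying both sides by 39: x ≡ 39·3 = 117 ≡ 56 (mod 61).
Check: 36·56 = 2016 = 33·61 + 3.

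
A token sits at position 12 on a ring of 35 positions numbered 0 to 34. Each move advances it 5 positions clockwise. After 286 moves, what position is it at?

7

286·5 = 1430.
1430 mod 35 = 30 (since 40·35 = 1400).
(12 + 30) mod 35 = 7.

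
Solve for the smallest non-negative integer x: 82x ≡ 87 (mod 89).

82⁻¹ ≡ 38 (mod 89) because 82·38 = 3116 = 35·89 + 1.
Multiplying both sides by 38: x ≡ 38·87 = 3306 ≡ 13 (mod 89).
Check: 82·13 = 1066 = 11·89 + 87.

13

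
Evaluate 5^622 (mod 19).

5

By repeated squaring mod 19: 5^1≡5, 5^2≡6, 5^4≡17, 5^8≡4, 5^16≡16, 5^32≡9, 5^64≡5, 5^128≡6, 5^256≡17, 5^512≡4.
622 = 2 + 4 + 8 + 32 + 64 + 512, so 5^622 ≡ 6·17·4·9·5·4 ≡ 5 (mod 19).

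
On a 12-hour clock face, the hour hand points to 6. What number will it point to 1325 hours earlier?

1

1325 mod 12 = 5 (since 110·12 = 1320).
6 − 5 → 1 on a 12-hour dial.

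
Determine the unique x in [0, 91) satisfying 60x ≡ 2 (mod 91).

The inverse of 60 mod 91 is 44 (since 60·44 = 2640 ≡ 1).
Multiplying both sides by 44: x ≡ 44·2 = 88 ≡ 88 (mod 91).

88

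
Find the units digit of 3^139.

7

The units digit of 3^n cycles with period 4: 3, 9, 7, 1, …
139 leaves remainder 3 on division by 4, so 3^139 ends in 7.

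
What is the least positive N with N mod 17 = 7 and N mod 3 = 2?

41

x ≡ 2 (mod 3) gives x ∈ {2, 5, 8, 11, 14, 17, 20, 23, …}.
The first of these with x mod 17 = 7 is 41.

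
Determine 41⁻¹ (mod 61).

61 = 1·41 + 20
41 = 2·20 + 1
20 = 20·1 + 0
Back-substituting gives 41·3 ≡ 1 (mod 61).

3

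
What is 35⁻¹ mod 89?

28

89 = 2·35 + 19
35 = 1·19 + 16
19 = 1·16 + 3
16 = 5·3 + 1
3 = 3·1 + 0
Back-substituting gives 35·28 ≡ 1 (mod 89).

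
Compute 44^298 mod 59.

9

Successive squares of 44 mod 59: 44^1≡44, 44^2≡48, 44^4≡3, 44^8≡9, 44^16≡22, 44^32≡12, 44^64≡26, 44^128≡27, 44^256≡21.
298 = 2 + 8 + 32 + 256, so 44^298 ≡ 48·9·12·21 ≡ 9 (mod 59).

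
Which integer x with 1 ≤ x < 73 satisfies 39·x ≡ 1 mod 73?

39·15 = 585 = 8·73 + 1, so 39⁻¹ ≡ 15 (mod 73).

15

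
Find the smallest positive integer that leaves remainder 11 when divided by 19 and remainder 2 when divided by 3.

11

Since 3·13 ≡ 1 (mod 19), take x = 2 + 3·((11−2)·13 mod 19) = 2 + 3·3 = 11.
Check: 11 mod 19 = 11, 11 mod 3 = 2.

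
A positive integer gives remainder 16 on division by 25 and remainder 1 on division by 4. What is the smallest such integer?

41

x ≡ 1 (mod 4) gives x ∈ {1, 5, 9, 13, 17, 21, 25, 29, …}.
The first of these with x mod 25 = 16 is 41.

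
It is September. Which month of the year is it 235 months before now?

February

235 mod 12 = 7 (since 19·12 = 228).
September − 7 months → February.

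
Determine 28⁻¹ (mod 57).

28·55 = 1540 = 27·57 + 1, so 28⁻¹ ≡ 55 (mod 57).

55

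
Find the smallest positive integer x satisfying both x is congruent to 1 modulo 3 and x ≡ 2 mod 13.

28

x ≡ 1 (mod 3) gives x ∈ {1, 4, 7, 10, 13, 16, 19, 22, …}.
The first of these with x mod 13 = 2 is 28.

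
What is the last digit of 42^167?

Last digits of 2^n: 2, 4, 8, 6 (period 4).
167 leaves remainder 3 on division by 4, so 42^167 ends in 8.

8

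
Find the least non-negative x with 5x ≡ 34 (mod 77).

53

The inverse of 5 mod 77 is 31 (since 5·31 = 155 ≡ 1).
So x ≡ 31·34 = 1054 ≡ 53 (mod 77).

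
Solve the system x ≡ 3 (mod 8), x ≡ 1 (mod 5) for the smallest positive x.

11

x ≡ 1 (mod 5) gives x ∈ {1, 6, 11}.
The first of these with x mod 8 = 3 is 11.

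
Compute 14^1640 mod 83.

By repeated squaring mod 83: 14^1≡14, 14^2≡30, 14^4≡70, 14^8≡3, 14^16≡9, 14^32≡81, 14^64≡4, 14^128≡16, 14^256≡7, 14^512≡49, 14^1024≡77.
1640 = 8 + 32 + 64 + 512 + 1024, so 14^1640 ≡ 3·81·4·49·77 ≡ 1 (mod 83).

1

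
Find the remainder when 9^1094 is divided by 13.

By repeated squaring mod 13: 9^1≡9, 9^2≡3, 9^4≡9, 9^8≡3, 9^16≡9, 9^32≡3, 9^64≡9, 9^128≡3, 9^256≡9, 9^512≡3, 9^1024≡9.
Since 1094 = 2 + 4 + 64 + 1024 in binary, 9^1094 ≡ 3·9·9·9 ≡ 3 (mod 13).

3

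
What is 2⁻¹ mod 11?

6

11 = 5·2 + 1
2 = 2·1 + 0
Back-substituting gives 2·6 ≡ 1 (mod 11).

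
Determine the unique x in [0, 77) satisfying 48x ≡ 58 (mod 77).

75

48⁻¹ ≡ 69 (mod 77) because 48·69 = 3312 = 43·77 + 1.
Multiplying both sides by 69: x ≡ 69·58 = 4002 ≡ 75 (mod 77).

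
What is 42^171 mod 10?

The units digit of 42^n cycles with period 4: 2, 4, 8, 6, …
171 mod 4 = 3, so the last digit matches 2^3 = 8.

8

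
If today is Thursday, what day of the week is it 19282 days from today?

Monday

Dividing 19282 by 7 gives quotient 2754 and remainder 4.
Thursday + 4 days → Monday.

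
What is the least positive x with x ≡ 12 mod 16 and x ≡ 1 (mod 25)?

Since 25·9 ≡ 1 (mod 16), take x = 1 + 25·((12−1)·9 mod 16) = 1 + 25·3 = 76.
Check: 76 mod 16 = 12, 76 mod 25 = 1.

76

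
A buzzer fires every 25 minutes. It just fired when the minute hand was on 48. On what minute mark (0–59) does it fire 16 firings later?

16·25 = 400.
400 = 6·60 + 40, so 400 mod 60 = 40.
(48 + 40) mod 60 = 28.

28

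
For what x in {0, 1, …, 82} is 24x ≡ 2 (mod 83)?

The inverse of 24 mod 83 is 45 (since 24·45 = 1080 ≡ 1).
Multiplying both sides by 45: x ≡ 45·2 = 90 ≡ 7 (mod 83).
Check: 24·7 = 168 = 2·83 + 2.

7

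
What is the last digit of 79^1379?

9

Last digits of 9^n: 9, 1 (period 2).
1379 mod 2 = 1, so the last digit matches 9^1 = 9.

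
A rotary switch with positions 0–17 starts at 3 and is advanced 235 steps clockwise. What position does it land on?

4

235 − 13·18 = 1, so 235 ≡ 1 (mod 18).
(3 + 1) mod 18 = 4.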